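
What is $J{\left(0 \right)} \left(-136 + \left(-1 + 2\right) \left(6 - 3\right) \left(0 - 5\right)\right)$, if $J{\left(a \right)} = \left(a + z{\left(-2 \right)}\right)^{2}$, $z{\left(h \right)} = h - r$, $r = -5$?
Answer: $-1359$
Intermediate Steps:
$z{\left(h \right)} = 5 + h$ ($z{\left(h \right)} = h - -5 = h + 5 = 5 + h$)
$J{\left(a \right)} = \left(3 + a\right)^{2}$ ($J{\left(a \right)} = \left(a + \left(5 - 2\right)\right)^{2} = \left(a + 3\right)^{2} = \left(3 + a\right)^{2}$)
$J{\left(0 \right)} \left(-136 + \left(-1 + 2\right) \left(6 - 3\right) \left(0 - 5\right)\right) = \left(3 + 0\right)^{2} \left(-136 + \left(-1 + 2\right) \left(6 - 3\right) \left(0 - 5\right)\right) = 3^{2} \left(-136 + 1 \cdot 3 \left(-5\right)\right) = 9 \left(-136 + 3 \left(-5\right)\right) = 9 \left(-136 - 15\right) = 9 \left(-151\right) = -1359$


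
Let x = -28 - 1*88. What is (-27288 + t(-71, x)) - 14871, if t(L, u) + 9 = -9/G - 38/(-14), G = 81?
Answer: -2656420/63 ≈ -42165.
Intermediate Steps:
x = -116 (x = -28 - 88 = -116)
t(L, u) = -403/63 (t(L, u) = -9 + (-9/81 - 38/(-14)) = -9 + (-9*1/81 - 38*(-1/14)) = -9 + (-1/9 + 19/7) = -9 + 164/63 = -403/63)
(-27288 + t(-71, x)) - 14871 = (-27288 - 403/63) - 14871 = -1719547/63 - 14871 = -2656420/63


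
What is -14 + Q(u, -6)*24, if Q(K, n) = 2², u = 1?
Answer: 82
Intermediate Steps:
Q(K, n) = 4
-14 + Q(u, -6)*24 = -14 + 4*24 = -14 + 96 = 82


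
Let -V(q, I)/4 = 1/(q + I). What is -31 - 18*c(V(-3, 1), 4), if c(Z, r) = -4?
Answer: 41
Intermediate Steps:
V(q, I) = -4/(I + q) (V(q, I) = -4/(q + I) = -4/(I + q))
-31 - 18*c(V(-3, 1), 4) = -31 - 18*(-4) = -31 + 72 = 41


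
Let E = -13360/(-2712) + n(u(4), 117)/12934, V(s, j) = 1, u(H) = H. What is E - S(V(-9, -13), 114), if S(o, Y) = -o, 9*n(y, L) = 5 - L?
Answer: 38970281/6576939 ≈ 5.9253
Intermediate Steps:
n(y, L) = 5/9 - L/9 (n(y, L) = (5 - L)/9 = 5/9 - L/9)
E = 32393342/6576939 (E = -13360/(-2712) + (5/9 - ⅑*117)/12934 = -13360*(-1/2712) + (5/9 - 13)*(1/12934) = 1670/339 - 112/9*1/12934 = 1670/339 - 56/58203 = 32393342/6576939 ≈ 4.9253)
E - S(V(-9, -13), 114) = 32393342/6576939 - (-1) = 32393342/6576939 - 1*(-1) = 32393342/6576939 + 1 = 38970281/6576939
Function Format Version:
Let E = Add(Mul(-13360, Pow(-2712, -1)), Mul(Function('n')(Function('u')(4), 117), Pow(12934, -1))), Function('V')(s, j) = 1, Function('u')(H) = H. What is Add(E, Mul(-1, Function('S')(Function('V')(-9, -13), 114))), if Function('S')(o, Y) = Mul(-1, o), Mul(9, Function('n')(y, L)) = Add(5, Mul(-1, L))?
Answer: Rational(38970281, 6576939) ≈ 5.9253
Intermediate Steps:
Function('n')(y, L) = Add(Rational(5, 9), Mul(Rational(-1, 9), L)) (Function('n')(y, L) = Mul(Rational(1, 9), Add(5, Mul(-1, L))) = Add(Rational(5, 9), Mul(Rational(-1, 9), L)))
E = Rational(32393342, 6576939) (E = Add(Mul(-13360, Pow(-2712, -1)), Mul(Add(Rational(5, 9), Mul(Rational(-1, 9), 117)), Pow(12934, -1))) = Add(Mul(-13360, Rational(-1, 2712)), Mul(Add(Rational(5, 9), -13), Rational(1, 12934))) = Add(Rational(1670, 339), Mul(Rational(-112, 9), Rational(1, 12934))) = Add(Rational(1670, 339), Rational(-56, 58203)) = Rational(32393342, 6576939) ≈ 4.9253)
Add(E, Mul(-1, Function('S')(Function('V')(-9, -13), 114))) = Add(Rational(32393342, 6576939), Mul(-1, Mul(-1, 1))) = Add(Rational(32393342, 6576939), Mul(-1, -1)) = Add(Rational(32393342, 6576939), 1) = Rational(38970281, 6576939)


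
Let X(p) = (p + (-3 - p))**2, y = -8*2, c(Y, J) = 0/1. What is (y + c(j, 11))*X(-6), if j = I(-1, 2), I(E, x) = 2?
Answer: -144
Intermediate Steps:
j = 2
c(Y, J) = 0 (c(Y, J) = 0*1 = 0)
y = -16
X(p) = 9 (X(p) = (-3)**2 = 9)
(y + c(j, 11))*X(-6) = (-16 + 0)*9 = -16*9 = -144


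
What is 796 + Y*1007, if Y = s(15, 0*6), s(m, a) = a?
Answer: 796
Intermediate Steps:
Y = 0 (Y = 0*6 = 0)
796 + Y*1007 = 796 + 0*1007 = 796 + 0 = 796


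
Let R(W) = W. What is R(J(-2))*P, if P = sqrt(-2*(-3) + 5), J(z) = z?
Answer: -2*sqrt(11) ≈ -6.6332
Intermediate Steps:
P = sqrt(11) (P = sqrt(6 + 5) = sqrt(11) ≈ 3.3166)
R(J(-2))*P = -2*sqrt(11)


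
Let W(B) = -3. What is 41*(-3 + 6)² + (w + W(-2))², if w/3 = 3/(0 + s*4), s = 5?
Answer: 150201/400 ≈ 375.50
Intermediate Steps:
w = 9/20 (w = 3*(3/(0 + 5*4)) = 3*(3/(0 + 20)) = 3*(3/20) = 9/20 ≈ 0.45000)
41*(-3 + 6)² + (w + W(-2))² = 41*(-3 + 6)² + (9/20 - 3)² = 41*3² + (-51/20)² = 41*9 + 2601/400 = 369 + 2601/400 = 150201/400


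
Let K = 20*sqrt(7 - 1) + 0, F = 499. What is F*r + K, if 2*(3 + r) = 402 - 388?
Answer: 1996 + 20*sqrt(6) ≈ 2045.0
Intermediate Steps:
r = 4 (r = -3 + (402 - 388)/2 = -3 + (1/2)*14 = -3 + 7 = 4)
K = 20*sqrt(6) (K = 20*sqrt(6) + 0 = 20*sqrt(6) ≈ 48.990)
F*r + K = 499*4 + 20*sqrt(6) = 1996 + 20*sqrt(6)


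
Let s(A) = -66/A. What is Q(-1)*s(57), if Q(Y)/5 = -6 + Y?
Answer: 770/19 ≈ 40.526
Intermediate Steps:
Q(Y) = -30 + 5*Y (Q(Y) = 5*(-6 + Y) = -30 + 5*Y)
Q(-1)*s(57) = (-30 + 5*(-1))*(-66/57) = (-30 - 5)*(-66*1/57) = -35*(-22/19) = 770/19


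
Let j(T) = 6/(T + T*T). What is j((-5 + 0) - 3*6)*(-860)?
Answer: -2580/253 ≈ -10.198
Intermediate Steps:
j(T) = 6/(T + T²)
j((-5 + 0) - 3*6)*(-860) = (6/(((-5 + 0) - 3*6)*(1 + ((-5 + 0) - 3*6))))*(-860) = (6/((-5 - 18)*(1 + (-5 - 18))))*(-860) = (6/(-23*(1 - 23)))*(-860) = (6*(-1/23)/(-22))*(-860) = (6*(-1/23)*(-1/22))*(-860) = (3/253)*(-860) = -2580/253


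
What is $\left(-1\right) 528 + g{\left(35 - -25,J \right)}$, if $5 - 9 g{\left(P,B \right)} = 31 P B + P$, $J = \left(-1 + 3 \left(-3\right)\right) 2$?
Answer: $\frac{32393}{9} \approx 3599.2$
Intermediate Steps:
$J = -20$ ($J = \left(-1 - 9\right) 2 = \left(-10\right) 2 = -20$)
$g{\left(P,B \right)} = \frac{5}{9} - \frac{P}{9} - \frac{31 B P}{9}$ ($g{\left(P,B \right)} = \frac{5}{9} - \frac{31 P B + P}{9} = \frac{5}{9} - \frac{31 B P + P}{9} = \frac{5}{9} - \frac{P + 31 B P}{9} = \frac{5}{9} - \left(\frac{P}{9} + \frac{31 B P}{9}\right) = \frac{5}{9} - \frac{P}{9} - \frac{31 B P}{9}$)
$\left(-1\right) 528 + g{\left(35 - -25,J \right)} = \left(-1\right) 528 - \left(- \frac{5}{9} - \frac{619 \left(35 - -25\right)}{9}\right) = -528 - \left(- \frac{5}{9} - \frac{619 \left(35 + 25\right)}{9}\right) = -528 - \left(\frac{55}{9} - \frac{12400}{3}\right) = -528 + \left(\frac{5}{9} - \frac{20}{3} + \frac{12400}{3}\right) = -528 + \frac{37145}{9} = \frac{32393}{9}$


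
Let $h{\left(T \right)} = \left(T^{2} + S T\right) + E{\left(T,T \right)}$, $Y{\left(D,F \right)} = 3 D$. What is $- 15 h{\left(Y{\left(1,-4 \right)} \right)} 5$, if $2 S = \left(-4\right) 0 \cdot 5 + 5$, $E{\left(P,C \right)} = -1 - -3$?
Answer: $- \frac{2775}{2} \approx -1387.5$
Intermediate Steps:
$E{\left(P,C \right)} = 2$ ($E{\left(P,C \right)} = -1 + 3 = 2$)
$S = \frac{5}{2}$ ($S = \frac{\left(-4\right) 0 \cdot 5 + 5}{2} = \frac{0 \cdot 5 + 5}{2} = \frac{0 + 5}{2} = \frac{1}{2} \cdot 5 = \frac{5}{2} \approx 2.5$)
$h{\left(T \right)} = 2 + T^{2} + \frac{5 T}{2}$ ($h{\left(T \right)} = \left(T^{2} + \frac{5 T}{2}\right) + 2 = 2 + T^{2} + \frac{5 T}{2}$)
$- 15 h{\left(Y{\left(1,-4 \right)} \right)} 5 = - 15 \left(2 + \left(3 \cdot 1\right)^{2} + \frac{5 \cdot 3 \cdot 1}{2}\right) 5 = - 15 \left(2 + 3^{2} + \frac{5}{2} \cdot 3\right) 5 = - 15 \left(2 + 9 + \frac{15}{2}\right) 5 = \left(-15\right) \frac{37}{2} \cdot 5 = \left(- \frac{555}{2}\right) 5 = - \frac{2775}{2}$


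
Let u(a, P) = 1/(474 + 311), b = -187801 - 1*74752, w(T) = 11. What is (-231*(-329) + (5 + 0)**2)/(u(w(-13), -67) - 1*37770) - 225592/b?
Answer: -8980179979712/7784551783297 ≈ -1.1536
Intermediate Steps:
b = -262553 (b = -187801 - 74752 = -262553)
u(a, P) = 1/785
(-231*(-329) + (5 + 0)**2)/(u(w(-13), -67) - 1*37770) - 225592/b = (-231*(-329) + (5 + 0)**2)/(1/785 - 1*37770) - 225592/(-262553) = (75999 + 5**2)/(1/785 - 37770) - 225592*(-1/262553) = (75999 + 25)/(-29649449/785) + 225592/262553 = 76024*(-785/29649449) + 225592/262553 = -59678840/29649449 + 225592/262553 = -8980179979712/7784551783297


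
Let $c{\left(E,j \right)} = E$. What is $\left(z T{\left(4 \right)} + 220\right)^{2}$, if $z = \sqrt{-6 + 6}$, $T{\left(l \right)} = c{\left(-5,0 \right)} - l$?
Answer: $48400$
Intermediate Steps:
$T{\left(l \right)} = -5 - l$
$z = 0$ ($z = \sqrt{0} = 0$)
$\left(z T{\left(4 \right)} + 220\right)^{2} = \left(0 \left(-5 - 4\right) + 220\right)^{2} = \left(0 \left(-9\right) + 220\right)^{2} = \left(0 + 220\right)^{2} = 220^{2} = 48400$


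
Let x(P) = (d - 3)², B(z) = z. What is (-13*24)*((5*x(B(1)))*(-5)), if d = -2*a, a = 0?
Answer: 70200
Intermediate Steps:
d = 0 (d = -2*0 = 0)
x(P) = 9 (x(P) = (0 - 3)² = (-3)² = 9)
(-13*24)*((5*x(B(1)))*(-5)) = (-13*24)*((5*9)*(-5)) = -14040*(-5) = -312*(-225) = 70200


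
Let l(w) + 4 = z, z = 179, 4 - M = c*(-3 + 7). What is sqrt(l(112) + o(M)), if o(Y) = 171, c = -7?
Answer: sqrt(346) ≈ 18.601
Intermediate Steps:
M = 32 (M = 4 - (-7)*(-3 + 7) = 4 - (-7)*4 = 4 - 1*(-28) = 4 + 28 = 32)
l(w) = 175 (l(w) = -4 + 179 = 175)
sqrt(l(112) + o(M)) = sqrt(175 + 171) = sqrt(346)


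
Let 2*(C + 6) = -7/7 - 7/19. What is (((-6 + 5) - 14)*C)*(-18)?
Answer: -34290/19 ≈ -1804.7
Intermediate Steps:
C = -127/19 (C = -6 + (-7/7 - 7/19)/2 = -6 + (-7*1/7 - 7*1/19)/2 = -6 + (-1 - 7/19)/2 = -6 + (1/2)*(-26/19) = -6 - 13/19 = -127/19 ≈ -6.6842)
(((-6 + 5) - 14)*C)*(-18) = (((-6 + 5) - 14)*(-127/19))*(-18) = ((-1 - 14)*(-127/19))*(-18) = -15*(-127/19)*(-18) = (1905/19)*(-18) = -34290/19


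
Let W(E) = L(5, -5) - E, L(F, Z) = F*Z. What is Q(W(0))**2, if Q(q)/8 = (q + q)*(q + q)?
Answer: 400000000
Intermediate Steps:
W(E) = -25 - E (W(E) = 5*(-5) - E = -25 - E)
Q(q) = 32*q**2 (Q(q) = 8*((q + q)*(q + q)) = 8*((2*q)*(2*q)) = 8*(4*q**2) = 32*q**2)
Q(W(0))**2 = (32*(-25 - 1*0)**2)**2 = (32*(-25 + 0)**2)**2 = (32*(-25)**2)**2 = (32*625)**2 = 20000**2 = 400000000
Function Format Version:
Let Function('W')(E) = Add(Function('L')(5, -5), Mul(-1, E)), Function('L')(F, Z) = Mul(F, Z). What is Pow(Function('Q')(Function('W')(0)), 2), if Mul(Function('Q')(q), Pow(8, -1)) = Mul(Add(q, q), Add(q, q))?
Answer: 400000000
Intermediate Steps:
Function('W')(E) = Add(-25, Mul(-1, E)) (Function('W')(E) = Add(Mul(5, -5), Mul(-1, E)) = Add(-25, Mul(-1, E)))
Function('Q')(q) = Mul(32, Pow(q, 2)) (Function('Q')(q) = Mul(8, Mul(Add(q, q), Add(q, q))) = Mul(8, Mul(Mul(2, q), Mul(2, q))) = Mul(8, Mul(4, Pow(q, 2))) = Mul(32, Pow(q, 2)))
Pow(Function('Q')(Function('W')(0)), 2) = Pow(Mul(32, Pow(Add(-25, Mul(-1, 0)), 2)), 2) = Pow(Mul(32, Pow(Add(-25, 0), 2)), 2) = Pow(Mul(32, Pow(-25, 2)), 2) = Pow(Mul(32, 625), 2) = Pow(20000, 2) = 400000000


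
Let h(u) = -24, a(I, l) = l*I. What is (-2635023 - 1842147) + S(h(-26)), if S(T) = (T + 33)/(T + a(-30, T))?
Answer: -1038703437/232 ≈ -4.4772e+6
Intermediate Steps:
a(I, l) = I*l
S(T) = -(33 + T)/(29*T) (S(T) = (T + 33)/(T - 30*T) = (33 + T)/((-29*T)) = (33 + T)*(-1/(29*T)) = -(33 + T)/(29*T))
(-2635023 - 1842147) + S(h(-26)) = (-2635023 - 1842147) + (1/29)*(-33 - 1*(-24))/(-24) = -4477170 + (1/29)*(-1/24)*(-33 + 24) = -4477170 + (1/29)*(-1/24)*(-9) = -4477170 + 3/232 = -1038703437/232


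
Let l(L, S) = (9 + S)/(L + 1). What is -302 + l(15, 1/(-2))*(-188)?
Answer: -3215/8 ≈ -401.88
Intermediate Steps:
l(L, S) = (9 + S)/(1 + L)
-302 + l(15, 1/(-2))*(-188) = -302 + ((9 + 1/(-2))/(1 + 15))*(-188) = -302 + ((9 - ½)/16)*(-188) = -302 + ((1/16)*(17/2))*(-188) = -302 + (17/32)*(-188) = -302 - 799/8 = -3215/8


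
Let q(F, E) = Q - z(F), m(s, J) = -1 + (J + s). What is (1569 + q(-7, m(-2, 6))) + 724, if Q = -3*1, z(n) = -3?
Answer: 2293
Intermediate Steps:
Q = -3
m(s, J) = -1 + J + s
q(F, E) = 0 (q(F, E) = -3 - 1*(-3) = -3 + 3 = 0)
(1569 + q(-7, m(-2, 6))) + 724 = (1569 + 0) + 724 = 1569 + 724 = 2293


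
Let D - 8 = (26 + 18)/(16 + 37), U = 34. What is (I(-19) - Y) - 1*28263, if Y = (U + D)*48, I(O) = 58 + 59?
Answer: -1600698/53 ≈ -30202.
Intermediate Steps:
D = 468/53 (D = 8 + (26 + 18)/(16 + 37) = 8 + 44/53 = 468/53 ≈ 8.8302)
I(O) = 117
Y = 108960/53 (Y = (34 + 468/53)*48 = (2270/53)*48 = 108960/53 ≈ 2055.8)
(I(-19) - Y) - 1*28263 = (117 - 1*108960/53) - 1*28263 = (117 - 108960/53) - 28263 = -102759/53 - 28263 = -1600698/53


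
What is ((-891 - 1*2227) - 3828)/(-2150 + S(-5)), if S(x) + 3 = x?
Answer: 3473/1079 ≈ 3.2187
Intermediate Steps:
S(x) = -3 + x
((-891 - 1*2227) - 3828)/(-2150 + S(-5)) = ((-891 - 1*2227) - 3828)/(-2150 + (-3 - 5)) = ((-891 - 2227) - 3828)/(-2150 - 8) = (-3118 - 3828)/(-2158) = -6946*(-1/2158) = 3473/1079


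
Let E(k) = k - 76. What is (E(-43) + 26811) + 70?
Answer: 26762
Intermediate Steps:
E(k) = -76 + k
(E(-43) + 26811) + 70 = ((-76 - 43) + 26811) + 70 = (-119 + 26811) + 70 = 26692 + 70 = 26762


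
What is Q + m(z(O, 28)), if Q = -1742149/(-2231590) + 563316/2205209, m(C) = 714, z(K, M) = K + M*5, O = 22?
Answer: 3518780252555921/4921122352310 ≈ 715.04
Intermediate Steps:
z(K, M) = K + 5*M
Q = 5098893006581/4921122352310 (Q = -1742149*(-1/2231590) + 563316*(1/2205209) = 1742149/2231590 + 563316/2205209 = 5098893006581/4921122352310 ≈ 1.0361)
Q + m(z(O, 28)) = 5098893006581/4921122352310 + 714 = 3518780252555921/4921122352310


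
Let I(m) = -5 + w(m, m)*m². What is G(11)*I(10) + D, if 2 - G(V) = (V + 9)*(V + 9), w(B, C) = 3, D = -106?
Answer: -117516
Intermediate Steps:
G(V) = 2 - (9 + V)² (G(V) = 2 - (V + 9)*(V + 9) = 2 - (9 + V)*(9 + V) = 2 - (9 + V)²)
I(m) = -5 + 3*m²
G(11)*I(10) + D = (2 - (9 + 11)²)*(-5 + 3*10²) - 106 = (2 - 1*20²)*(-5 + 3*100) - 106 = (2 - 1*400)*(-5 + 300) - 106 = (2 - 400)*295 - 106 = -398*295 - 106 = -117410 - 106 = -117516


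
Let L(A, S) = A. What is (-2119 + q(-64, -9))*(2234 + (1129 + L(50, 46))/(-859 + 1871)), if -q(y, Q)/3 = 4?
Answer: -4820294297/1012 ≈ -4.7631e+6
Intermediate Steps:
q(y, Q) = -12 (q(y, Q) = -3*4 = -12)
(-2119 + q(-64, -9))*(2234 + (1129 + L(50, 46))/(-859 + 1871)) = (-2119 - 12)*(2234 + (1129 + 50)/(-859 + 1871)) = -2131*(2234 + 1179/1012) = -2131*2261987/1012 = -4820294297/1012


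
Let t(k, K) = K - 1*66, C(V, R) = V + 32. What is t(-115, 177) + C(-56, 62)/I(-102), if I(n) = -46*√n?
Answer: 111 - 2*I*√102/391 ≈ 111.0 - 0.05166*I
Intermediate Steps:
C(V, R) = 32 + V
t(k, K) = -66 + K (t(k, K) = K - 66 = -66 + K)
t(-115, 177) + C(-56, 62)/I(-102) = (-66 + 177) + (32 - 56)/((-46*I*√102)) = 111 - 24*I*√102/4692 = 111 - 2*I*√102/391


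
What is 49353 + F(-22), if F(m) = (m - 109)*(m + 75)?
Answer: 42410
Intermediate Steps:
F(m) = (-109 + m)*(75 + m)
49353 + F(-22) = 49353 + (-8175 + (-22)² - 34*(-22)) = 49353 + (-8175 + 484 + 748) = 49353 - 6943 = 42410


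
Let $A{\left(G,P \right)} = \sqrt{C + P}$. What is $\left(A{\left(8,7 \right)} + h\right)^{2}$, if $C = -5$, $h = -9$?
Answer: $\left(9 - \sqrt{2}\right)^{2} \approx 57.544$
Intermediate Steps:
$A{\left(G,P \right)} = \sqrt{-5 + P}$
$\left(A{\left(8,7 \right)} + h\right)^{2} = \left(\sqrt{-5 + 7} - 9\right)^{2} = \left(\sqrt{2} - 9\right)^{2} = \left(-9 + \sqrt{2}\right)^{2}$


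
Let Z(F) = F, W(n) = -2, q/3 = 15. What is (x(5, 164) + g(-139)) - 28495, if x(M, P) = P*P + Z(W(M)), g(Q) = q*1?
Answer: -1556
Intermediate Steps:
q = 45 (q = 3*15 = 45)
g(Q) = 45 (g(Q) = 45*1 = 45)
x(M, P) = -2 + P² (x(M, P) = P*P - 2 = P² - 2 = -2 + P²)
(x(5, 164) + g(-139)) - 28495 = ((-2 + 164²) + 45) - 28495 = ((-2 + 26896) + 45) - 28495 = (26894 + 45) - 28495 = 26939 - 28495 = -1556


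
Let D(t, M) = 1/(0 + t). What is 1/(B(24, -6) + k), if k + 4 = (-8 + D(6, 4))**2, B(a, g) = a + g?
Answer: 36/2713 ≈ 0.013269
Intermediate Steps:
D(t, M) = 1/t
k = 2065/36 (k = -4 + (-8 + 1/6)**2 = -4 + (-47/6)**2 = -4 + 2209/36 = 2065/36 ≈ 57.361)
1/(B(24, -6) + k) = 1/((24 - 6) + 2065/36) = 1/(18 + 2065/36) = 1/(2713/36) = 36/2713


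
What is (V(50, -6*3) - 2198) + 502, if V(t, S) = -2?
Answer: -1698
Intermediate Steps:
(V(50, -6*3) - 2198) + 502 = (-2 - 2198) + 502 = -2200 + 502 = -1698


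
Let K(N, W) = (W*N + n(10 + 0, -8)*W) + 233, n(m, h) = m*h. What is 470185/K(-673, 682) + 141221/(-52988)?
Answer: -97404737953/27199429244 ≈ -3.5811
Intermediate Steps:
n(m, h) = h*m
K(N, W) = 233 - 80*W + N*W (K(N, W) = (W*N + (-8*(10 + 0))*W) + 233 = (N*W + (-8*10)*W) + 233 = (N*W - 80*W) + 233 = (-80*W + N*W) + 233 = 233 - 80*W + N*W)
470185/K(-673, 682) + 141221/(-52988) = 470185/(233 - 80*682 - 673*682) + 141221/(-52988) = 470185/(233 - 54560 - 458986) + 141221*(-1/52988) = 470185/(-513313) - 141221/52988 = 470185*(-1/513313) - 141221/52988 = -470185/513313 - 141221/52988 = -97404737953/27199429244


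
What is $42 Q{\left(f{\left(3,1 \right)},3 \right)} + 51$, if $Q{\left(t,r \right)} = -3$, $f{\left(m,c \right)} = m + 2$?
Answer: $-75$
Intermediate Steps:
$f{\left(m,c \right)} = 2 + m$
$42 Q{\left(f{\left(3,1 \right)},3 \right)} + 51 = 42 \left(-3\right) + 51 = -126 + 51 = -75$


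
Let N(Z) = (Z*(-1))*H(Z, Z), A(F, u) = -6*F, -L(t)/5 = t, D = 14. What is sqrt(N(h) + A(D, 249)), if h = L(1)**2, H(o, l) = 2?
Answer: I*sqrt(134) ≈ 11.576*I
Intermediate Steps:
L(t) = -5*t
h = 25 (h = (-5*1)**2 = (-5)**2 = 25)
N(Z) = -2*Z (N(Z) = (Z*(-1))*2 = -Z*2 = -2*Z)
sqrt(N(h) + A(D, 249)) = sqrt(-2*25 - 6*14) = sqrt(-50 - 84) = sqrt(-134) = I*sqrt(134)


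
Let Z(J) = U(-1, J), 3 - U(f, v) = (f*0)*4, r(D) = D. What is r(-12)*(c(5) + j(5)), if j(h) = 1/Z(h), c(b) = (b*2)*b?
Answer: -604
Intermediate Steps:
U(f, v) = 3 (U(f, v) = 3 - f*0*4 = 3 - 0*4 = 3 - 1*0 = 3 + 0 = 3)
c(b) = 2*b² (c(b) = (2*b)*b = 2*b²)
Z(J) = 3
j(h) = ⅓ (j(h) = 1/3 = ⅓)
r(-12)*(c(5) + j(5)) = -12*(2*5² + ⅓) = -12*(2*25 + ⅓) = -12*(50 + ⅓) = -12*151/3 = -604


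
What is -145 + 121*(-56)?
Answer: -6921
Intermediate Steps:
-145 + 121*(-56) = -145 - 6776 = -6921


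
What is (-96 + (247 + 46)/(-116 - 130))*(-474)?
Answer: 1888811/41 ≈ 46069.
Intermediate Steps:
(-96 + (247 + 46)/(-116 - 130))*(-474) = (-96 + 293/(-246))*(-474) = (-96 + 293*(-1/246))*(-474) = (-96 - 293/246)*(-474) = -23909/246*(-474) = 1888811/41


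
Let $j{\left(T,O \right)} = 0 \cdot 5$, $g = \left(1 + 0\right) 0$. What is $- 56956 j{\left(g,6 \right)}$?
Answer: $0$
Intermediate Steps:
$g = 0$ ($g = 1 \cdot 0 = 0$)
$j{\left(T,O \right)} = 0$
$- 56956 j{\left(g,6 \right)} = \left(-56956\right) 0 = 0$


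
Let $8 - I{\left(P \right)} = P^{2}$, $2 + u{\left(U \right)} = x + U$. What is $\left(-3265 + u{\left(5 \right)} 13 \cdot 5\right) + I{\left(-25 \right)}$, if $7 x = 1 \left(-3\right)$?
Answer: $- \frac{26004}{7} \approx -3714.9$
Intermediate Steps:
$x = - \frac{3}{7}$ ($x = \frac{1 \left(-3\right)}{7} = \frac{1}{7} \left(-3\right) = - \frac{3}{7} \approx -0.42857$)
$u{\left(U \right)} = - \frac{17}{7} + U$ ($u{\left(U \right)} = -2 + \left(- \frac{3}{7} + U\right) = - \frac{17}{7} + U$)
$I{\left(P \right)} = 8 - P^{2}$
$\left(-3265 + u{\left(5 \right)} 13 \cdot 5\right) + I{\left(-25 \right)} = \left(-3265 + \left(- \frac{17}{7} + 5\right) 13 \cdot 5\right) + \left(8 - \left(-25\right)^{2}\right) = \left(-3265 + \frac{18}{7} \cdot 13 \cdot 5\right) + \left(8 - 625\right) = \left(-3265 + \frac{234}{7} \cdot 5\right) + \left(8 - 625\right) = \left(-3265 + \frac{1170}{7}\right) - 617 = - \frac{21685}{7} - 617 = - \frac{26004}{7}$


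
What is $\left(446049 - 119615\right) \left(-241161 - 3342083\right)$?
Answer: $-1169692671896$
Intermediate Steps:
$\left(446049 - 119615\right) \left(-241161 - 3342083\right) = 326434 \left(-3583244\right) = -1169692671896$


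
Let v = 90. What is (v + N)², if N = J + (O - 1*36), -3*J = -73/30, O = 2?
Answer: 26142769/8100 ≈ 3227.5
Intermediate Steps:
J = 73/90 (J = -(-73)/(3*30) = -⅓*(-73/30) = 73/90 ≈ 0.81111)
N = -2987/90 (N = 73/90 + (2 - 1*36) = 73/90 + (2 - 36) = 73/90 - 34 = -2987/90 ≈ -33.189)
(v + N)² = (90 - 2987/90)² = (5113/90)² = 26142769/8100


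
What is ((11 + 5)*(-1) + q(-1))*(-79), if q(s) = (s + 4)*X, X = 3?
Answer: 553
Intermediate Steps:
q(s) = 12 + 3*s (q(s) = (s + 4)*3 = (4 + s)*3 = 12 + 3*s)
((11 + 5)*(-1) + q(-1))*(-79) = ((11 + 5)*(-1) + (12 + 3*(-1)))*(-79) = (16*(-1) + (12 - 3))*(-79) = (-16 + 9)*(-79) = -7*(-79) = 553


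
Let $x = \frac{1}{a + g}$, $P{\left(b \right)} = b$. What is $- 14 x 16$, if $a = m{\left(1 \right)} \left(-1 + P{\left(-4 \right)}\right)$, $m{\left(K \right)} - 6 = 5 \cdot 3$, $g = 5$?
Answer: $\frac{56}{25} \approx 2.24$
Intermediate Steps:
$m{\left(K \right)} = 21$ ($m{\left(K \right)} = 6 + 5 \cdot 3 = 6 + 15 = 21$)
$a = -105$ ($a = 21 \left(-1 - 4\right) = 21 \left(-5\right) = -105$)
$x = - \frac{1}{100}$ ($x = \frac{1}{-105 + 5} = \frac{1}{-100} = - \frac{1}{100} \approx -0.01$)
$- 14 x 16 = \left(-14\right) \left(- \frac{1}{100}\right) 16 = \frac{7}{50} \cdot 16 = \frac{56}{25}$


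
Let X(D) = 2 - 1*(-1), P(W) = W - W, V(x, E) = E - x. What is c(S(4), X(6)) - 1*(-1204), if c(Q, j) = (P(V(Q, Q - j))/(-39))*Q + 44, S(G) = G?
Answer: 1248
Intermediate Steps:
P(W) = 0
X(D) = 3 (X(D) = 2 + 1 = 3)
c(Q, j) = 44 (c(Q, j) = (0/(-39))*Q + 44 = (0*(-1/39))*Q + 44 = 0*Q + 44 = 0 + 44 = 44)
c(S(4), X(6)) - 1*(-1204) = 44 - 1*(-1204) = 44 + 1204 = 1248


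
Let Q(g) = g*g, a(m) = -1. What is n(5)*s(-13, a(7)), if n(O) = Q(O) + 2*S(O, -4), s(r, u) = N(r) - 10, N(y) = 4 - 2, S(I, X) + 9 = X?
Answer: 8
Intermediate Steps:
S(I, X) = -9 + X
Q(g) = g²
N(y) = 2
s(r, u) = -8 (s(r, u) = 2 - 10 = -8)
n(O) = -26 + O² (n(O) = O² + 2*(-9 - 4) = O² + 2*(-13) = O² - 26 = -26 + O²)
n(5)*s(-13, a(7)) = (-26 + 5²)*(-8) = (-26 + 25)*(-8) = -1*(-8) = 8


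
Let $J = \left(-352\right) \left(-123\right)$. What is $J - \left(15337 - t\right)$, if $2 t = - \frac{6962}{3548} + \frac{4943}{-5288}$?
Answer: $\frac{262267330403}{9380912} \approx 27958.0$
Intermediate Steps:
$t = - \frac{13588205}{9380912}$ ($t = \frac{- \frac{6962}{3548} + \frac{4943}{-5288}}{2} = \frac{\left(-6962\right) \frac{1}{3548} + 4943 \left(- \frac{1}{5288}\right)}{2} = \frac{- \frac{3481}{1774} - \frac{4943}{5288}}{2} = \frac{1}{2} \left(- \frac{13588205}{4690456}\right) = - \frac{13588205}{9380912} \approx -1.4485$)
$J = 43296$
$J - \left(15337 - t\right) = 43296 - \left(15337 - - \frac{13588205}{9380912}\right) = 43296 - \left(15337 + \frac{13588205}{9380912}\right) = 43296 - \frac{143888635549}{9380912} = \frac{262267330403}{9380912}$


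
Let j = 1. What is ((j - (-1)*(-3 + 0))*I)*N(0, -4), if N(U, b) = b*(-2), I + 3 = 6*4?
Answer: -336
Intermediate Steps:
I = 21 (I = -3 + 6*4 = -3 + 24 = 21)
N(U, b) = -2*b
((j - (-1)*(-3 + 0))*I)*N(0, -4) = ((1 - (-1)*(-3 + 0))*21)*(-2*(-4)) = ((1 - (-1)*(-3))*21)*8 = ((1 - 1*3)*21)*8 = ((1 - 3)*21)*8 = -2*21*8 = -42*8 = -336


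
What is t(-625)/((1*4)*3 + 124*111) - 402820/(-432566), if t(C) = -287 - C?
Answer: 1423863907/1489757304 ≈ 0.95577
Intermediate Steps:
t(-625)/((1*4)*3 + 124*111) - 402820/(-432566) = (-287 - 1*(-625))/((1*4)*3 + 124*111) - 402820/(-432566) = (-287 + 625)/(4*3 + 13764) - 402820*(-1/432566) = 338/(12 + 13764) + 201410/216283 = 338/13776 + 201410/216283 = 338*(1/13776) + 201410/216283 = 169/6888 + 201410/216283 = 1423863907/1489757304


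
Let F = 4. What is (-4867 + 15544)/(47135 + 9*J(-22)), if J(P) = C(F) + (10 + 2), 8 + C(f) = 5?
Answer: 10677/47216 ≈ 0.22613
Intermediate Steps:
C(f) = -3 (C(f) = -8 + 5 = -3)
J(P) = 9 (J(P) = -3 + (10 + 2) = -3 + 12 = 9)
(-4867 + 15544)/(47135 + 9*J(-22)) = (-4867 + 15544)/(47135 + 9*9) = 10677/(47135 + 81) = 10677/47216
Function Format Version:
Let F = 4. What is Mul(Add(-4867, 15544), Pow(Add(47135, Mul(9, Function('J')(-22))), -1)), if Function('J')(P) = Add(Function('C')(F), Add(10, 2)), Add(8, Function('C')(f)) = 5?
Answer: Rational(10677, 47216) ≈ 0.22613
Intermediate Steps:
Function('C')(f) = -3 (Function('C')(f) = Add(-8, 5) = -3)
Function('J')(P) = 9 (Function('J')(P) = Add(-3, Add(10, 2)) = Add(-3, 12) = 9)
Mul(Add(-4867, 15544), Pow(Add(47135, Mul(9, Function('J')(-22))), -1)) = Mul(Add(-4867, 15544), Pow(Add(47135, Mul(9, 9)), -1)) = Mul(10677, Pow(Add(47135, 81), -1)) = Mul(10677, Pow(47216, -1)) = Mul(10677, Rational(1, 47216)) = Rational(10677, 47216)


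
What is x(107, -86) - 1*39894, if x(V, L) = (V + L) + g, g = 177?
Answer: -39696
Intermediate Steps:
x(V, L) = 177 + L + V (x(V, L) = (V + L) + 177 = (L + V) + 177 = 177 + L + V)
x(107, -86) - 1*39894 = (177 - 86 + 107) - 1*39894 = 198 - 39894 = -39696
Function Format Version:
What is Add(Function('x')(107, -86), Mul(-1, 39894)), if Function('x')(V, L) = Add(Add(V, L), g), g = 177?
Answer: -39696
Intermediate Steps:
Function('x')(V, L) = Add(177, L, V) (Function('x')(V, L) = Add(Add(V, L), 177) = Add(Add(L, V), 177) = Add(177, L, V))
Add(Function('x')(107, -86), Mul(-1, 39894)) = Add(Add(177, -86, 107), Mul(-1, 39894)) = Add(198, -39894) = -39696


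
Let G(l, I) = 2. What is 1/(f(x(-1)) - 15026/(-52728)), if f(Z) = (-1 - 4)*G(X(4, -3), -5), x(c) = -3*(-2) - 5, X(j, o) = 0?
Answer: -26364/256127 ≈ -0.10293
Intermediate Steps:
x(c) = 1 (x(c) = 6 - 5 = 1)
f(Z) = -10 (f(Z) = (-1 - 4)*2 = -5*2 = -10)
1/(f(x(-1)) - 15026/(-52728)) = 1/(-10 - 15026/(-52728)) = 1/(-10 - 15026*(-1/52728)) = 1/(-10 + 7513/26364) = 1/(-256127/26364) = -26364/256127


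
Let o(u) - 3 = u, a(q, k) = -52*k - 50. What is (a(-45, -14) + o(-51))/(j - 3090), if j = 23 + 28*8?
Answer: -630/2843 ≈ -0.22160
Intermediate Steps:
a(q, k) = -50 - 52*k
o(u) = 3 + u
j = 247 (j = 23 + 224 = 247)
(a(-45, -14) + o(-51))/(j - 3090) = ((-50 - 52*(-14)) + (3 - 51))/(247 - 3090) = ((-50 + 728) - 48)/(-2843) = (678 - 48)*(-1/2843) = 630*(-1/2843) = -630/2843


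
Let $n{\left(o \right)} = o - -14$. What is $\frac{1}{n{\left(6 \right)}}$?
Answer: $\frac{1}{20} \approx 0.05$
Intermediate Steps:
$n{\left(o \right)} = 14 + o$ ($n{\left(o \right)} = o + 14 = 14 + o$)
$\frac{1}{n{\left(6 \right)}} = \frac{1}{14 + 6} = \frac{1}{20}$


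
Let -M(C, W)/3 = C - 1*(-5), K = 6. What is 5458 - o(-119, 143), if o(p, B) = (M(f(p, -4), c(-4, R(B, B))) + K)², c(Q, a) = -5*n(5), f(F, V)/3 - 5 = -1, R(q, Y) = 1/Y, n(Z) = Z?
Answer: 3433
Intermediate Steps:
f(F, V) = 12 (f(F, V) = 15 + 3*(-1) = 15 - 3 = 12)
c(Q, a) = -25 (c(Q, a) = -5*5 = -25)
M(C, W) = -15 - 3*C (M(C, W) = -3*(C - 1*(-5)) = -3*(C + 5) = -3*(5 + C) = -15 - 3*C)
o(p, B) = 2025 (o(p, B) = ((-15 - 3*12) + 6)² = ((-15 - 36) + 6)² = (-51 + 6)² = (-45)² = 2025)
5458 - o(-119, 143) = 5458 - 1*2025 = 5458 - 2025 = 3433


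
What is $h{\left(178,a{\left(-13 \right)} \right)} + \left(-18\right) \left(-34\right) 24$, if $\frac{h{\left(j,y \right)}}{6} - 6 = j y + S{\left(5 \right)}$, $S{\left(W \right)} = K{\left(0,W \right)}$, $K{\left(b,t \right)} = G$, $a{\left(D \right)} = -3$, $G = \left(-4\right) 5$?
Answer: $11400$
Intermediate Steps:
$G = -20$
$K{\left(b,t \right)} = -20$
$S{\left(W \right)} = -20$
$h{\left(j,y \right)} = -84 + 6 j y$ ($h{\left(j,y \right)} = 36 + 6 \left(j y - 20\right) = 36 + 6 \left(-20 + j y\right) = 36 + \left(-120 + 6 j y\right) = -84 + 6 j y$)
$h{\left(178,a{\left(-13 \right)} \right)} + \left(-18\right) \left(-34\right) 24 = \left(-84 + 6 \cdot 178 \left(-3\right)\right) + \left(-18\right) \left(-34\right) 24 = \left(-84 - 3204\right) + 612 \cdot 24 = -3288 + 14688 = 11400$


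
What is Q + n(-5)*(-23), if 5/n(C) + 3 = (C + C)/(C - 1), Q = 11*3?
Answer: 477/4 ≈ 119.25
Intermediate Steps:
Q = 33
n(C) = 5/(-3 + 2*C/(-1 + C)) (n(C) = 5/(-3 + (C + C)/(C - 1)) = 5/(-3 + (2*C)/(-1 + C)) = 5/(-3 + 2*C/(-1 + C)))
Q + n(-5)*(-23) = 33 + (5*(1 - 1*(-5))/(-3 - 5))*(-23) = 33 + (5*(1 + 5)/(-8))*(-23) = 33 + (5*(-⅛)*6)*(-23) = 33 - 15/4*(-23) = 33 + 345/4 = 477/4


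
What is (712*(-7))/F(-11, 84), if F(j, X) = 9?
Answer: -4984/9 ≈ -553.78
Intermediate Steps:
(712*(-7))/F(-11, 84) = (712*(-7))/9 = -4984*⅑ = -4984/9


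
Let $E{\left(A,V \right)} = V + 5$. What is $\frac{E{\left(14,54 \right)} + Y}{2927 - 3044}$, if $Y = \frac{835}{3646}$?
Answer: $- \frac{71983}{142194} \approx -0.50623$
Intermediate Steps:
$Y = \frac{835}{3646}$ ($Y = 835 \cdot \frac{1}{3646} = \frac{835}{3646} \approx 0.22902$)
$E{\left(A,V \right)} = 5 + V$
$\frac{E{\left(14,54 \right)} + Y}{2927 - 3044} = \frac{\left(5 + 54\right) + \frac{835}{3646}}{2927 - 3044} = \frac{59 + \frac{835}{3646}}{-117} = \frac{215949}{3646} \left(- \frac{1}{117}\right) = - \frac{71983}{142194}$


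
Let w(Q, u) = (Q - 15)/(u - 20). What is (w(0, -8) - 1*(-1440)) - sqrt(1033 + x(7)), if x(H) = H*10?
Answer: 40335/28 - sqrt(1103) ≈ 1407.3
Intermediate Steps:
w(Q, u) = (-15 + Q)/(-20 + u)
x(H) = 10*H
(w(0, -8) - 1*(-1440)) - sqrt(1033 + x(7)) = ((-15 + 0)/(-20 - 8) - 1*(-1440)) - sqrt(1033 + 10*7) = (-15/(-28) + 1440) - sqrt(1033 + 70) = (-1/28*(-15) + 1440) - sqrt(1103) = (15/28 + 1440) - sqrt(1103) = 40335/28 - sqrt(1103)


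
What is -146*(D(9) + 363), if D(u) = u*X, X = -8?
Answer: -42486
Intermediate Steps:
D(u) = -8*u (D(u) = u*(-8) = -8*u)
-146*(D(9) + 363) = -146*(-8*9 + 363) = -146*(-72 + 363) = -146*291 = -42486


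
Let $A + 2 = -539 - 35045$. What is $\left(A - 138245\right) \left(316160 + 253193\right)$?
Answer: $-98971201343$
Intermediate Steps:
$A = -35586$ ($A = -2 - 35584 = -35586$)
$\left(A - 138245\right) \left(316160 + 253193\right) = \left(-35586 - 138245\right) \left(316160 + 253193\right) = \left(-173831\right) 569353 = -98971201343$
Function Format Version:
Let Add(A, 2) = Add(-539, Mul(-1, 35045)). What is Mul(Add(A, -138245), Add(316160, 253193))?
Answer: -98971201343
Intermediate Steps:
A = -35586 (A = Add(-2, Add(-539, Mul(-1, 35045))) = Add(-2, Add(-539, -35045)) = Add(-2, -35584) = -35586)
Mul(Add(A, -138245), Add(316160, 253193)) = Mul(Add(-35586, -138245), Add(316160, 253193)) = Mul(-173831, 569353) = -98971201343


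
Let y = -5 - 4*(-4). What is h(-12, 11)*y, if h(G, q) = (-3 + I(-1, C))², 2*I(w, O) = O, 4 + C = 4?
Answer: 99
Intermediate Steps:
C = 0 (C = -4 + 4 = 0)
I(w, O) = O/2
y = 11 (y = -5 + 16 = 11)
h(G, q) = 9 (h(G, q) = (-3 + (½)*0)² = (-3 + 0)² = (-3)² = 9)
h(-12, 11)*y = 9*11 = 99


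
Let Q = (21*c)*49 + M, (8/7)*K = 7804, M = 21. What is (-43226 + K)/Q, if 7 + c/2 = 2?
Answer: 24265/6846 ≈ 3.5444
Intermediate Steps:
c = -10 (c = -14 + 2*2 = -14 + 4 = -10)
K = 13657/2 (K = (7/8)*7804 = 13657/2 ≈ 6828.5)
Q = -10269 (Q = (21*(-10))*49 + 21 = -210*49 + 21 = -10290 + 21 = -10269)
(-43226 + K)/Q = (-43226 + 13657/2)/(-10269) = -72795/2*(-1/10269) = 24265/6846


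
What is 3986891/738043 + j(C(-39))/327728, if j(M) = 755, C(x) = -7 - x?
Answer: 1307173036113/241877356304 ≈ 5.4043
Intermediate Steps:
3986891/738043 + j(C(-39))/327728 = 3986891/738043 + 755/327728 = 1307173036113/241877356304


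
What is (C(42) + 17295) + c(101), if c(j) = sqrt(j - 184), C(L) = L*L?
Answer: 19059 + I*sqrt(83) ≈ 19059.0 + 9.1104*I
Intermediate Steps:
C(L) = L**2
c(j) = sqrt(-184 + j)
(C(42) + 17295) + c(101) = (42**2 + 17295) + sqrt(-184 + 101) = (1764 + 17295) + sqrt(-83) = 19059 + I*sqrt(83)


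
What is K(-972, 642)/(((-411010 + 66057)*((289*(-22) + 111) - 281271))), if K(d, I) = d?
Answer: -486/49590098327 ≈ -9.8003e-9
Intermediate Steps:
K(-972, 642)/(((-411010 + 66057)*((289*(-22) + 111) - 281271))) = -972*1/((-411010 + 66057)*((289*(-22) + 111) - 281271)) = -972*(-1/(344953*((-6358 + 111) - 281271))) = -972*(-1/(344953*(-6247 - 281271))) = -972/((-344953*(-287518))) = -972/99180196654 = -972*1/99180196654 = -486/49590098327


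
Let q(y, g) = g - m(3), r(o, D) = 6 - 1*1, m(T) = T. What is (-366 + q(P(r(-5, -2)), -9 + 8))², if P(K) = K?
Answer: 136900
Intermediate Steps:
r(o, D) = 5 (r(o, D) = 6 - 1 = 5)
q(y, g) = -3 + g (q(y, g) = g - 1*3 = g - 3 = -3 + g)
(-366 + q(P(r(-5, -2)), -9 + 8))² = (-366 + (-3 + (-9 + 8)))² = (-366 + (-3 - 1))² = (-366 - 4)² = (-370)² = 136900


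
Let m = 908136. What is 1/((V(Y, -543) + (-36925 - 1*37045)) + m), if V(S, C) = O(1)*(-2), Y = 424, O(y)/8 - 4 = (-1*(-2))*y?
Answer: 1/834070 ≈ 1.1989e-6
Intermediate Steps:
O(y) = 32 + 16*y (O(y) = 32 + 8*((-1*(-2))*y) = 32 + 8*(2*y) = 32 + 16*y)
V(S, C) = -96 (V(S, C) = (32 + 16*1)*(-2) = (32 + 16)*(-2) = 48*(-2) = -96)
1/((V(Y, -543) + (-36925 - 1*37045)) + m) = 1/((-96 + (-36925 - 1*37045)) + 908136) = 1/((-96 + (-36925 - 37045)) + 908136) = 1/((-96 - 73970) + 908136) = 1/(-74066 + 908136) = 1/834070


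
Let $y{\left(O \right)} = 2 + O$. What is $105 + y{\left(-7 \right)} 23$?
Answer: $-10$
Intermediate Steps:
$105 + y{\left(-7 \right)} 23 = 105 + \left(2 - 7\right) 23 = 105 - 115 = -10$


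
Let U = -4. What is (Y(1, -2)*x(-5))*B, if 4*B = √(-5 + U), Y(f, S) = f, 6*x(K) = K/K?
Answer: I/8 ≈ 0.125*I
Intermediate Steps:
x(K) = ⅙ (x(K) = (K/K)/6 = (⅙)*1 = ⅙)
B = 3*I/4 (B = √(-5 - 4)/4 = √(-9)/4 = (3*I)/4 = 3*I/4 ≈ 0.75*I)
(Y(1, -2)*x(-5))*B = (1*(⅙))*(3*I/4) = (3*I/4)/6 = I/8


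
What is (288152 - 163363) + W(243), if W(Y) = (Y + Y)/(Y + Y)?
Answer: 124790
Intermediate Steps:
W(Y) = 1 (W(Y) = (2*Y)/((2*Y)) = (2*Y)*(1/(2*Y)) = 1)
(288152 - 163363) + W(243) = (288152 - 163363) + 1 = 124789 + 1 = 124790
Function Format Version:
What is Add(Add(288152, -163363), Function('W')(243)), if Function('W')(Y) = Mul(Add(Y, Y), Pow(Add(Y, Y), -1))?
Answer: 124790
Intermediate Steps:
Function('W')(Y) = 1 (Function('W')(Y) = Mul(Mul(2, Y), Pow(Mul(2, Y), -1)) = Mul(Mul(2, Y), Mul(Rational(1, 2), Pow(Y, -1))) = 1)
Add(Add(288152, -163363), Function('W')(243)) = Add(Add(288152, -163363), 1) = Add(124789, 1) = 124790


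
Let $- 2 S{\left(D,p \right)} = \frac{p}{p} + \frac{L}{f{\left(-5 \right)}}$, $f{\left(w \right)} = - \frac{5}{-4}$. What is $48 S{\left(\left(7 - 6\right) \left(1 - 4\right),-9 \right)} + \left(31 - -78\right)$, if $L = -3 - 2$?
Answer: $181$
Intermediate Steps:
$f{\left(w \right)} = \frac{5}{4}$ ($f{\left(w \right)} = \left(-5\right) \left(- \frac{1}{4}\right) = \frac{5}{4}$)
$L = -5$
$S{\left(D,p \right)} = \frac{3}{2}$ ($S{\left(D,p \right)} = - \frac{\frac{p}{p} - \frac{5}{\frac{5}{4}}}{2} = - \frac{1 - 4}{2} = \left(- \frac{1}{2}\right) \left(-3\right) = \frac{3}{2}$)
$48 S{\left(\left(7 - 6\right) \left(1 - 4\right),-9 \right)} + \left(31 - -78\right) = 48 \cdot \frac{3}{2} + \left(31 - -78\right) = 72 + \left(31 + 78\right) = 72 + 109 = 181$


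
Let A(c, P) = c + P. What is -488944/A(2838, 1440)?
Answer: -244472/2139 ≈ -114.29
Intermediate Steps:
A(c, P) = P + c
-488944/A(2838, 1440) = -488944/(1440 + 2838) = -488944/4278 = -488944*1/4278 = -244472/2139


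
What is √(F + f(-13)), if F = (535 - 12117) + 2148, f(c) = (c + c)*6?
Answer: I*√9590 ≈ 97.929*I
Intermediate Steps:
f(c) = 12*c (f(c) = (2*c)*6 = 12*c)
F = -9434 (F = -11582 + 2148 = -9434)
√(F + f(-13)) = √(-9434 + 12*(-13)) = √(-9434 - 156) = √(-9590) = I*√9590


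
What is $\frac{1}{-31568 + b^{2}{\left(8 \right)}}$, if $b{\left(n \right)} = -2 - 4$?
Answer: $- \frac{1}{31532} \approx -3.1714 \cdot 10^{-5}$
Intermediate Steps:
$b{\left(n \right)} = -6$
$\frac{1}{-31568 + b^{2}{\left(8 \right)}} = \frac{1}{-31568 + \left(-6\right)^{2}} = \frac{1}{-31568 + 36} = \frac{1}{-31532} = - \frac{1}{31532}$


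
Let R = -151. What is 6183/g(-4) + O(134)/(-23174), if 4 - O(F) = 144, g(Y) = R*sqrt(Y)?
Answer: 70/11587 + 6183*I/302 ≈ 0.0060413 + 20.474*I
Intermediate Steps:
g(Y) = -151*sqrt(Y)
O(F) = -140 (O(F) = 4 - 1*144 = 4 - 144 = -140)
6183/g(-4) + O(134)/(-23174) = 6183/((-302*I)) - 140/(-23174) = 6183/((-302*I)) - 140*(-1/23174) = 6183/((-302*I)) + 70/11587 = 6183*(I/302) + 70/11587 = 6183*I/302 + 70/11587 = 70/11587 + 6183*I/302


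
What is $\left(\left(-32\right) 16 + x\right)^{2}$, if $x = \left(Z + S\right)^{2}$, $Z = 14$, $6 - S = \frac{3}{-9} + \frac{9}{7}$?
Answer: $\frac{4328587264}{194481} \approx 22257.0$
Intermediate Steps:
$S = \frac{106}{21}$ ($S = 6 - \left(\frac{3}{-9} + \frac{9}{7}\right) = 6 - \left(3 \left(- \frac{1}{9}\right) + 9 \cdot \frac{1}{7}\right) = 6 - \left(- \frac{1}{3} + \frac{9}{7}\right) = 6 - \frac{20}{21} = \frac{106}{21} \approx 5.0476$)
$x = \frac{160000}{441}$ ($x = \left(14 + \frac{106}{21}\right)^{2} = \left(\frac{400}{21}\right)^{2} = \frac{160000}{441} \approx 362.81$)
$\left(\left(-32\right) 16 + x\right)^{2} = \left(\left(-32\right) 16 + \frac{160000}{441}\right)^{2} = \left(-512 + \frac{160000}{441}\right)^{2} = \left(- \frac{65792}{441}\right)^{2} = \frac{4328587264}{194481}$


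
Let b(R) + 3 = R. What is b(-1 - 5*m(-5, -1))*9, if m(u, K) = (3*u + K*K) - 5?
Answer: 819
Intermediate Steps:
m(u, K) = -5 + K² + 3*u (m(u, K) = (3*u + K²) - 5 = (K² + 3*u) - 5 = -5 + K² + 3*u)
b(R) = -3 + R
b(-1 - 5*m(-5, -1))*9 = (-3 + (-1 - 5*(-5 + (-1)² + 3*(-5))))*9 = (-3 + (-1 - 5*(-5 + 1 - 15)))*9 = (-3 + (-1 - 5*(-19)))*9 = (-3 + (-1 + 95))*9 = (-3 + 94)*9 = 91*9 = 819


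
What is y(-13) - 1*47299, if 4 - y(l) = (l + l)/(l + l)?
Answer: -47296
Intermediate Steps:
y(l) = 3 (y(l) = 4 - (l + l)/(l + l) = 4 - 2*l/(2*l) = 4 - 2*l*1/(2*l) = 4 - 1*1 = 4 - 1 = 3)
y(-13) - 1*47299 = 3 - 1*47299 = 3 - 47299 = -47296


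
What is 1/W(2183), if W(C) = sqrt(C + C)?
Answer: sqrt(4366)/4366 ≈ 0.015134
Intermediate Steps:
W(C) = sqrt(2)*sqrt(C) (W(C) = sqrt(2*C) = sqrt(2)*sqrt(C))
1/W(2183) = 1/(sqrt(2)*sqrt(2183)) = 1/(sqrt(4366)) = sqrt(4366)/4366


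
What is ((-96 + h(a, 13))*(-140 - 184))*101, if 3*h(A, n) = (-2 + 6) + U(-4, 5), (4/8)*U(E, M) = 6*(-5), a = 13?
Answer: 3752352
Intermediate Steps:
U(E, M) = -60 (U(E, M) = 2*(6*(-5)) = 2*(-30) = -60)
h(A, n) = -56/3 (h(A, n) = ((-2 + 6) - 60)/3 = (4 - 60)/3 = (⅓)*(-56) = -56/3)
((-96 + h(a, 13))*(-140 - 184))*101 = ((-96 - 56/3)*(-140 - 184))*101 = -344/3*(-324)*101 = 37152*101 = 3752352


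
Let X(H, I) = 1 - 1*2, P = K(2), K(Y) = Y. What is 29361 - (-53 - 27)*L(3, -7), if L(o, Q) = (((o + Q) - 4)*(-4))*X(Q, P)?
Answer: 26801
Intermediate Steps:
P = 2
X(H, I) = -1 (X(H, I) = 1 - 2 = -1)
L(o, Q) = -16 + 4*Q + 4*o (L(o, Q) = (((o + Q) - 4)*(-4))*(-1) = (((Q + o) - 4)*(-4))*(-1) = ((-4 + Q + o)*(-4))*(-1) = (16 - 4*Q - 4*o)*(-1) = -16 + 4*Q + 4*o)
29361 - (-53 - 27)*L(3, -7) = 29361 - (-53 - 27)*(-16 + 4*(-7) + 4*3) = 29361 - (-80)*(-16 - 28 + 12) = 29361 - (-80)*(-32) = 29361 - 1*2560 = 29361 - 2560 = 26801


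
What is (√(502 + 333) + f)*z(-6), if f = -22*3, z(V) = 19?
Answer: -1254 + 19*√835 ≈ -704.97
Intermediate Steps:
f = -66
(√(502 + 333) + f)*z(-6) = (√(502 + 333) - 66)*19 = (√835 - 66)*19 = (-66 + √835)*19 = -1254 + 19*√835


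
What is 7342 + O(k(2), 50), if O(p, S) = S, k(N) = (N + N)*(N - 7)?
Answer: 7392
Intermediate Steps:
k(N) = 2*N*(-7 + N) (k(N) = (2*N)*(-7 + N) = 2*N*(-7 + N))
7342 + O(k(2), 50) = 7342 + 50 = 7392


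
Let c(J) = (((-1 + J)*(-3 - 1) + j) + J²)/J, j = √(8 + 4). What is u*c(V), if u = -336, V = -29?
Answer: 322896/29 + 672*√3/29 ≈ 11174.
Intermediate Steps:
j = 2*√3 (j = √12 = 2*√3 ≈ 3.4641)
c(J) = (4 + J² - 4*J + 2*√3)/J (c(J) = (((-1 + J)*(-3 - 1) + 2*√3) + J²)/J = (((-1 + J)*(-4) + 2*√3) + J²)/J = (((4 - 4*J) + 2*√3) + J²)/J = ((4 - 4*J + 2*√3) + J²)/J = (4 + J² - 4*J + 2*√3)/J)
u*c(V) = -336*(4 + 2*√3 - 29*(-4 - 29))/(-29) = -(-336)*(4 + 2*√3 - 29*(-33))/29 = -(-336)*(4 + 2*√3 + 957)/29 = -(-336)*(961 + 2*√3)/29 = -336*(-961/29 - 2*√3/29) = 322896/29 + 672*√3/29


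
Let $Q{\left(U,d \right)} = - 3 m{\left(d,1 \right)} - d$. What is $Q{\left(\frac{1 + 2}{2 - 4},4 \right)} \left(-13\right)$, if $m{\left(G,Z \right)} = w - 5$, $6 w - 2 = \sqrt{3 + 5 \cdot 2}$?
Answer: $-130 + \frac{13 \sqrt{13}}{2} \approx -106.56$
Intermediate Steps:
$w = \frac{1}{3} + \frac{\sqrt{13}}{6}$ ($w = \frac{1}{3} + \frac{\sqrt{3 + 5 \cdot 2}}{6} = \frac{1}{3} + \frac{\sqrt{3 + 10}}{6} = \frac{1}{3} + \frac{\sqrt{13}}{6} \approx 0.93426$)
$m{\left(G,Z \right)} = - \frac{14}{3} + \frac{\sqrt{13}}{6}$ ($m{\left(G,Z \right)} = \left(\frac{1}{3} + \frac{\sqrt{13}}{6}\right) - 5 = - \frac{14}{3} + \frac{\sqrt{13}}{6}$)
$Q{\left(U,d \right)} = 14 - d - \frac{\sqrt{13}}{2}$ ($Q{\left(U,d \right)} = - 3 \left(- \frac{14}{3} + \frac{\sqrt{13}}{6}\right) - d = \left(14 - \frac{\sqrt{13}}{2}\right) - d = 14 - d - \frac{\sqrt{13}}{2}$)
$Q{\left(\frac{1 + 2}{2 - 4},4 \right)} \left(-13\right) = \left(14 - 4 - \frac{\sqrt{13}}{2}\right) \left(-13\right) = \left(10 - \frac{\sqrt{13}}{2}\right) \left(-13\right) = -130 + \frac{13 \sqrt{13}}{2}$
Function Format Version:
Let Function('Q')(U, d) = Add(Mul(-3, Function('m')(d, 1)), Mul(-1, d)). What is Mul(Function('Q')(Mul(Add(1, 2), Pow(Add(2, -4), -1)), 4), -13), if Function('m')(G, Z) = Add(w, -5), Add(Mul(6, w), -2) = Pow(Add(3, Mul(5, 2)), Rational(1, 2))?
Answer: Add(-130, Mul(Rational(13, 2), Pow(13, Rational(1, 2)))) ≈ -106.56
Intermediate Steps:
w = Add(Rational(1, 3), Mul(Rational(1, 6), Pow(13, Rational(1, 2)))) (w = Add(Rational(1, 3), Mul(Rational(1, 6), Pow(Add(3, Mul(5, 2)), Rational(1, 2)))) = Add(Rational(1, 3), Mul(Rational(1, 6), Pow(Add(3, 10), Rational(1, 2)))) = Add(Rational(1, 3), Mul(Rational(1, 6), Pow(13, Rational(1, 2)))) ≈ 0.93426)
Function('m')(G, Z) = Add(Rational(-14, 3), Mul(Rational(1, 6), Pow(13, Rational(1, 2)))) (Function('m')(G, Z) = Add(Add(Rational(1, 3), Mul(Rational(1, 6), Pow(13, Rational(1, 2)))), -5) = Add(Rational(-14, 3), Mul(Rational(1, 6), Pow(13, Rational(1, 2)))))
Function('Q')(U, d) = Add(14, Mul(-1, d), Mul(Rational(-1, 2), Pow(13, Rational(1, 2)))) (Function('Q')(U, d) = Add(Mul(-3, Add(Rational(-14, 3), Mul(Rational(1, 6), Pow(13, Rational(1, 2))))), Mul(-1, d)) = Add(Add(14, Mul(Rational(-1, 2), Pow(13, Rational(1, 2)))), Mul(-1, d)) = Add(14, Mul(-1, d), Mul(Rational(-1, 2), Pow(13, Rational(1, 2)))))
Mul(Function('Q')(Mul(Add(1, 2), Pow(Add(2, -4), -1)), 4), -13) = Mul(Add(14, Mul(-1, 4), Mul(Rational(-1, 2), Pow(13, Rational(1, 2)))), -13) = Mul(Add(14, -4, Mul(Rational(-1, 2), Pow(13, Rational(1, 2)))), -13) = Mul(Add(10, Mul(Rational(-1, 2), Pow(13, Rational(1, 2)))), -13) = Add(-130, Mul(Rational(13, 2), Pow(13, Rational(1, 2))))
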